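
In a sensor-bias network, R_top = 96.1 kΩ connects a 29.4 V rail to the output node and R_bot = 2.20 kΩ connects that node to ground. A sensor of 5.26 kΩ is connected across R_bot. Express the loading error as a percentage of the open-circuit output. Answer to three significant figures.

The divider's output (Thévenin) resistance is R_top‖R_bot = 2.151 kΩ.
Fractional drop under load = R_th/(R_th + R_L) = 2.151 / (2.151 + 5.26) = 0.2902.
So the output falls by 29.0 %.

29.0 %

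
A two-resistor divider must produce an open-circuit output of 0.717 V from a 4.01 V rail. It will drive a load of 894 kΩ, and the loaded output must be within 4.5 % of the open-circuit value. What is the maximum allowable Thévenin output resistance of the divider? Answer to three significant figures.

Loading drop = R_th/(R_th + R_L) ≤ 0.0450, so R_th ≤ R_L · ε/(1−ε) = 894 kΩ × 0.0450/0.9550 = 42.1 kΩ.
(Any R1, R2 with R2/(R1+R2) = 0.179 and R1‖R2 ≤ 42.1 kΩ will meet the spec.)

R_th ≤ 42.1 kΩ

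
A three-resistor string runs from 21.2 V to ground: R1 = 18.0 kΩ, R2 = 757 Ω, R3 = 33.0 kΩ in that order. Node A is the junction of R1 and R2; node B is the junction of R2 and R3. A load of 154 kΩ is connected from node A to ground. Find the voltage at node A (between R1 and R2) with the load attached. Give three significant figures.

V ≈ 12.8 V

Below node A the series string R2+R3 = 33760 Ω sits in parallel with the 154000 Ω load: 27690 Ω.
V_A = 21.2 × 27690/(18000 + 27690) = 12.8 V.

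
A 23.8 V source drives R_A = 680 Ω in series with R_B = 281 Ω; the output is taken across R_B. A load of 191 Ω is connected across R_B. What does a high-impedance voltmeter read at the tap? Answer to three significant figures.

V_out ≈ 3.41 V

The load sits in parallel with R_B: R_B‖R_L = (281 × 191) / (281 + 191) = 113.7 Ω.
V_out = 23.8 × 113.7 / (680 + 113.7) = 23.8 × 113.7/793.7 = 3.41 V.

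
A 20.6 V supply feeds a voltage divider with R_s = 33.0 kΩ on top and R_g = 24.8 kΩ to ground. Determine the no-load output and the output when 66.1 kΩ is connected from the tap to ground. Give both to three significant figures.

Unloaded: 8.84 V; loaded: 7.28 V

Open-circuit: V = 20.6 × 24.8/(33.0 + 24.8) = 8.84 V.
With the load, R_g becomes R_g‖R_L = 18.03 kΩ, so V = 20.6 × 18.03/51.03 = 7.28 V.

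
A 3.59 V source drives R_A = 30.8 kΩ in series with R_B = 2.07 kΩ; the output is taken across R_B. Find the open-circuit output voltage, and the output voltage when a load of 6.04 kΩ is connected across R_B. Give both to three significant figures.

Open-circuit: V = 3.59 × 2.07/(30.8 + 2.07) = 0.226 V.
With the load, R_B becomes R_B‖R_L = 1.542 kΩ, so V = 3.59 × 1.542/32.34 = 0.171 V.

Unloaded: 0.226 V; loaded: 0.171 V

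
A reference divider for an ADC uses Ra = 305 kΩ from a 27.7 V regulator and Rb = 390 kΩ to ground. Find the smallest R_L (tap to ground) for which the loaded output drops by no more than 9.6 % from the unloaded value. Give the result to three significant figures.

Output resistance R_th = Ra‖Rb = (305 × 390)/695.0 = 171.2 kΩ.
The fractional drop is R_th/(R_th + R_L); requiring this ≤ 0.0960 gives R_L ≥ R_th(1/0.0960 − 1) = 171.2 × 9.417 = 1.61 MΩ.

R_L(min) ≈ 1.61 MΩ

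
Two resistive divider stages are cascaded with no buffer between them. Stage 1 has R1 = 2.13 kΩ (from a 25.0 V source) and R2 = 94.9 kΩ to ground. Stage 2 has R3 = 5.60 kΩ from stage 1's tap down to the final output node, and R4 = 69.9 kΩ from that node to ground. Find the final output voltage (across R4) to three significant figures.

Stage 2 presents R3+R4 = 75.50 kΩ as a load on stage 1's tap.
Stage 1's lower leg becomes R2‖(R3+R4) = 42.05 kΩ, so V_mid = 25.0 × 42.05/44.18 = 23.79 V.
Stage 2 is itself unloaded: V_out = V_mid × R4/(R3+R4) = 23.79 × 69.9/75.50 = 22.0 V.

V_out ≈ 22.0 V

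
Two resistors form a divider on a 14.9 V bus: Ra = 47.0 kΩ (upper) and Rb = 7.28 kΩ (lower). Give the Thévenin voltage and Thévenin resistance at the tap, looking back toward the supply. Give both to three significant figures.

V_th is the open-circuit tap voltage: 14.9 × 7.28/(47.0 + 7.28) = 2.00 V.
With the supply zeroed, Ra and Rb appear in parallel from the tap: R_th = Ra‖Rb = (47.0 × 7.28)/54.28 = 6.30 kΩ.

V_th = 2.00 V, R_th = 6.30 kΩ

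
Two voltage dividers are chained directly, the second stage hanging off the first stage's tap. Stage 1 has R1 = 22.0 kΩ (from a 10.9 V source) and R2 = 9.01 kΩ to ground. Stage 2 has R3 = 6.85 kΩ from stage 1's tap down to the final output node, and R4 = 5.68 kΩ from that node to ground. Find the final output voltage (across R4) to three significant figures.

V_out ≈ 0.951 V

Stage 2 presents R3+R4 = 12.53 kΩ as a load on stage 1's tap.
Stage 1's lower leg becomes R2‖(R3+R4) = 5.241 kΩ, so V_mid = 10.9 × 5.241/27.24 = 2.097 V.
Stage 2 is itself unloaded: V_out = V_mid × R4/(R3+R4) = 2.097 × 5.68/12.53 = 0.951 V.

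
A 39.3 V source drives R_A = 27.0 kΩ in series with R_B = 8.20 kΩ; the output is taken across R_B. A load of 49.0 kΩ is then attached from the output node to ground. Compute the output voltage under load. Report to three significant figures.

The load sits in parallel with R_B: R_B‖R_L = (8.20 × 49.0) / (8.20 + 49.0) = 7.024 kΩ.
V_out = 39.3 × 7.024 / (27.0 + 7.024) = 39.3 × 7.024/34.02 = 8.11 V.

V_out ≈ 8.11 V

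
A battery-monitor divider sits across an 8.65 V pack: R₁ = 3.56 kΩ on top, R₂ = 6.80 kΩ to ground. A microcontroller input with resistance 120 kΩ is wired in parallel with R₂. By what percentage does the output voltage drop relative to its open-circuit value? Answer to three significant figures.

1.91 %

The divider's output (Thévenin) resistance is R₁‖R₂ = 2.337 kΩ.
Fractional drop under load = R_th/(R_th + R_L) = 2.337 / (2.337 + 120) = 0.01910.
So the output falls by 1.91 %.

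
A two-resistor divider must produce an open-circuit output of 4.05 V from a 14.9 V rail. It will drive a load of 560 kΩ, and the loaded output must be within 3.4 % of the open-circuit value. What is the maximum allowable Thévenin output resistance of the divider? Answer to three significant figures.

Loading drop = R_th/(R_th + R_L) ≤ 0.0340, so R_th ≤ R_L · ε/(1−ε) = 560 kΩ × 0.0340/0.9660 = 19.7 kΩ.
(Any R1, R2 with R2/(R1+R2) = 0.272 and R1‖R2 ≤ 19.7 kΩ will meet the spec.)

R_th ≤ 19.7 kΩ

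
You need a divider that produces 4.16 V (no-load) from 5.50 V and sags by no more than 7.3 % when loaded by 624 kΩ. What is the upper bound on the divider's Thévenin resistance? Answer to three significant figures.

Loading drop = R_th/(R_th + R_L) ≤ 0.0730, so R_th ≤ R_L · ε/(1−ε) = 624 kΩ × 0.0730/0.9270 = 49.1 kΩ.

R_th ≤ 49.1 kΩ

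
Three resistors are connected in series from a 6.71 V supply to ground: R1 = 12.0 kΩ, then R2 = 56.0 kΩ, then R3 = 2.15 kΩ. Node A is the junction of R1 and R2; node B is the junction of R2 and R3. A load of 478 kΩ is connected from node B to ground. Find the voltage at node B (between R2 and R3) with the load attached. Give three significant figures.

V ≈ 0.205 V

At node B, R3 is in parallel with the load: R3‖R_L = 2.140 kΩ.
Below node A the resistance is R2 + (R3‖R_L) = 58.14 kΩ, so V_A = 6.71 × 58.14/70.14 = 5.562 V.
Then V_B = V_A × (R3‖R_L)/(R2 + R3‖R_L) = 5.562 × 2.140/58.14 = 0.205 V.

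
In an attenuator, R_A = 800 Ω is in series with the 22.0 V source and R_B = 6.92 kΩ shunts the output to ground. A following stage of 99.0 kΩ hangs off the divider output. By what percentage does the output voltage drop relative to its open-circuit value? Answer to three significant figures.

0.719 %

The divider's output (Thévenin) resistance is R_A‖R_B = 717.1 Ω.
Fractional drop under load = R_th/(R_th + R_L) = 717.1 / (717.1 + 99000) = 0.007191.
So the output falls by 0.719 %.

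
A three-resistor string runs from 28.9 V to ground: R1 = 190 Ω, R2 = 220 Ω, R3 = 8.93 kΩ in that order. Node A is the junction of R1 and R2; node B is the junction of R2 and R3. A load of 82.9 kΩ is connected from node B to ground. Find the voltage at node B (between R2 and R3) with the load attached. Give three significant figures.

At node B, R3 is in parallel with the load: R3‖R_L = 8062 Ω.
Below node A the resistance is R2 + (R3‖R_L) = 8282 Ω, so V_A = 28.9 × 8282/8472 = 28.25 V.
Then V_B = V_A × (R3‖R_L)/(R2 + R3‖R_L) = 28.25 × 8062/8282 = 27.5 V.

V ≈ 27.5 V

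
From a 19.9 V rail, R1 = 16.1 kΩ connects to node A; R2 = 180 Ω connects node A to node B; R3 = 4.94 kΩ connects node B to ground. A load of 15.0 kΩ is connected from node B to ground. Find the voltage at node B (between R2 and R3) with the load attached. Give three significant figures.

At node B, R3 is in parallel with the load: R3‖R_L = 3716 Ω.
Below node A the resistance is R2 + (R3‖R_L) = 3896 Ω, so V_A = 19.9 × 3896/20000 = 3.877 V.
Then V_B = V_A × (R3‖R_L)/(R2 + R3‖R_L) = 3.877 × 3716/3896 = 3.70 V.

V ≈ 3.70 V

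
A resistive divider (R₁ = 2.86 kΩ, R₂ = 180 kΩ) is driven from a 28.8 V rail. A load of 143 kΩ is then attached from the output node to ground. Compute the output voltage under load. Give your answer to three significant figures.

The load sits in parallel with R₂: R₂‖R_L = (180 × 143) / (180 + 143) = 79.69 kΩ.
V_out = 28.8 × 79.69 / (2.86 + 79.69) = 28.8 × 79.69/82.55 = 27.8 V.

V_out ≈ 27.8 V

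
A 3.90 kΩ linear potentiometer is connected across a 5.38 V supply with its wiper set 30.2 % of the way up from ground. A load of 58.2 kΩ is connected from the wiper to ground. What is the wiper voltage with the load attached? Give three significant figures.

V ≈ 1.60 V

The wiper splits the pot into (1−α)R = 2.722 kΩ above and αR = 1.178 kΩ below.
Lower section ‖ load = 1.154 kΩ.
V_wiper = 5.38 × 1.154/(2.722 + 1.154) = 1.60 V.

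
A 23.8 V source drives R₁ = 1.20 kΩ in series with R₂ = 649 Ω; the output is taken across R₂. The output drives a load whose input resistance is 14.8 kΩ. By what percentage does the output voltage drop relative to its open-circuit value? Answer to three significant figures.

2.77 %

The divider's output (Thévenin) resistance is R₁‖R₂ = 421.2 Ω.
Fractional drop under load = R_th/(R_th + R_L) = 421.2 / (421.2 + 14800) = 0.02767.
So the output falls by 2.77 %.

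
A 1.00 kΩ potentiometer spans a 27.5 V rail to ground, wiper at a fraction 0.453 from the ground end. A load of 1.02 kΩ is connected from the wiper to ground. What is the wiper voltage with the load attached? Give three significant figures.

V ≈ 10.0 V

The wiper splits the pot into (1−α)R = 547.0 Ω above and αR = 453.0 Ω below.
Lower section ‖ load = 313.7 Ω.
V_wiper = 27.5 × 313.7/(547.0 + 313.7) = 10.0 V.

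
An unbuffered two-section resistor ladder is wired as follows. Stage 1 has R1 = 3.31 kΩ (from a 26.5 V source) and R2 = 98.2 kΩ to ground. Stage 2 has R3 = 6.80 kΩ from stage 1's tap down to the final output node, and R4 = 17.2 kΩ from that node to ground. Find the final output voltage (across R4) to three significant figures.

V_out ≈ 16.2 V

Stage 2 presents R3+R4 = 24.00 kΩ as a load on stage 1's tap.
Stage 1's lower leg becomes R2‖(R3+R4) = 19.29 kΩ, so V_mid = 26.5 × 19.29/22.60 = 22.62 V.
Stage 2 is itself unloaded: V_out = V_mid × R4/(R3+R4) = 22.62 × 17.2/24.00 = 16.2 V.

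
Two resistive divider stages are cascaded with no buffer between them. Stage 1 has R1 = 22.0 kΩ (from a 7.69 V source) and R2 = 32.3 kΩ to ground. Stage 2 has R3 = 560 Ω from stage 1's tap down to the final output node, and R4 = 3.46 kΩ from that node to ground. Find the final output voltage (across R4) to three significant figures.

Stage 2 presents R3+R4 = 4020 Ω as a load on stage 1's tap.
Stage 1's lower leg becomes R2‖(R3+R4) = 3575 Ω, so V_mid = 7.69 × 3575/25580 = 1.075 V.
Stage 2 is itself unloaded: V_out = V_mid × R4/(R3+R4) = 1.075 × 3460/4020 = 0.925 V.

V_out ≈ 0.925 V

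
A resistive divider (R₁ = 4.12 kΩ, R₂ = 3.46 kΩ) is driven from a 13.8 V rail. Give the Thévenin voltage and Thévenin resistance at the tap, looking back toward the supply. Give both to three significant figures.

V_th is the open-circuit tap voltage: 13.8 × 3.46/(4.12 + 3.46) = 6.30 V.
With the supply zeroed, R₁ and R₂ appear in parallel from the tap: R_th = R₁‖R₂ = (4.12 × 3.46)/7.580 = 1.88 kΩ.

V_th = 6.30 V, R_th = 1.88 kΩ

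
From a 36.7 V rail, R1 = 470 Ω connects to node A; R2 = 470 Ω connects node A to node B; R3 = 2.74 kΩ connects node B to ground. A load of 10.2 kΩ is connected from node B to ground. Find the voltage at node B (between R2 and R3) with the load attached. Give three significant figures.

V ≈ 25.6 V

At node B, R3 is in parallel with the load: R3‖R_L = 2160 Ω.
Below node A the resistance is R2 + (R3‖R_L) = 2630 Ω, so V_A = 36.7 × 2630/3100 = 31.14 V.
Then V_B = V_A × (R3‖R_L)/(R2 + R3‖R_L) = 31.14 × 2160/2630 = 25.6 V.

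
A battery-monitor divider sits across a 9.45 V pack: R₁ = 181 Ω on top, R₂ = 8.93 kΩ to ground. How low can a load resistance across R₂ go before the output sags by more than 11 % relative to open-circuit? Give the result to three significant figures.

Output resistance R_th = R₁‖R₂ = (181 × 8930)/9111 = 177.4 Ω.
The fractional drop is R_th/(R_th + R_L); requiring this ≤ 0.110 gives R_L ≥ R_th(1/0.110 − 1) = 177.4 × 8.091 = 1.44 kΩ.

R_L(min) ≈ 1.44 kΩ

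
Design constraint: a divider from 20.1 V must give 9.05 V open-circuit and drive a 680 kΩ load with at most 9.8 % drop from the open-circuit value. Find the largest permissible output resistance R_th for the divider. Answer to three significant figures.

R_th ≤ 73.9 kΩ

Loading drop = R_th/(R_th + R_L) ≤ 0.0980, so R_th ≤ R_L · ε/(1−ε) = 680 kΩ × 0.0980/0.9020 = 73.9 kΩ.
(Any R1, R2 with R2/(R1+R2) = 0.450 and R1‖R2 ≤ 73.9 kΩ will meet the spec.)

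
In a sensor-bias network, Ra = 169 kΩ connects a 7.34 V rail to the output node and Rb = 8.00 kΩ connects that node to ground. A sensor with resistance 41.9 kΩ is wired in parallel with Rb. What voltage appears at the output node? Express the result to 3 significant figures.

V_out ≈ 0.281 V

The load sits in parallel with Rb: Rb‖R_L = (8.00 × 41.9) / (8.00 + 41.9) = 6.717 kΩ.
V_out = 7.34 × 6.717 / (169 + 6.717) = 7.34 × 6.717/175.7 = 0.281 V.
(Unloaded it would have been 0.332 V.)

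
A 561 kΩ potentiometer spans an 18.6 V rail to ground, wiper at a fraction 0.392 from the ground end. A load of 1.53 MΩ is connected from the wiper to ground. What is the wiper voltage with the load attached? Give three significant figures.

The wiper splits the pot into (1−α)R = 341.1 kΩ above and αR = 219.9 kΩ below.
Lower section ‖ load = 192.3 kΩ.
V_wiper = 18.6 × 192.3/(341.1 + 192.3) = 6.71 V.

V ≈ 6.71 V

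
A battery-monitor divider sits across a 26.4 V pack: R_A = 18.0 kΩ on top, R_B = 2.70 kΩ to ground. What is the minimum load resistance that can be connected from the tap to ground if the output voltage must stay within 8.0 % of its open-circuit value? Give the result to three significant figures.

R_L(min) ≈ 27.0 kΩ

Output resistance R_th = R_A‖R_B = (18.0 × 2.70)/20.70 = 2.348 kΩ.
The fractional drop is R_th/(R_th + R_L); requiring this ≤ 0.0800 gives R_L ≥ R_th(1/0.0800 − 1) = 2.348 × 11.50 = 27.0 kΩ.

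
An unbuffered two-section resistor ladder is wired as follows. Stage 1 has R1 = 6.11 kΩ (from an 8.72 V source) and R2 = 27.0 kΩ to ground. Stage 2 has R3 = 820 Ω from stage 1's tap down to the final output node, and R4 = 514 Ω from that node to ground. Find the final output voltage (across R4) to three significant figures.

V_out ≈ 0.579 V

Stage 2 presents R3+R4 = 1334 Ω as a load on stage 1's tap.
Stage 1's lower leg becomes R2‖(R3+R4) = 1271 Ω, so V_mid = 8.72 × 1271/7381 = 1.502 V.
Stage 2 is itself unloaded: V_out = V_mid × R4/(R3+R4) = 1.502 × 514/1334 = 0.579 V.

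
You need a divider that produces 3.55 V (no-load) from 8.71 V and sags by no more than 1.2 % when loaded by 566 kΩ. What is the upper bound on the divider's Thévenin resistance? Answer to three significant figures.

Loading drop = R_th/(R_th + R_L) ≤ 0.0120, so R_th ≤ R_L · ε/(1−ε) = 566 kΩ × 0.0120/0.9880 = 6.87 kΩ.

R_th ≤ 6.87 kΩ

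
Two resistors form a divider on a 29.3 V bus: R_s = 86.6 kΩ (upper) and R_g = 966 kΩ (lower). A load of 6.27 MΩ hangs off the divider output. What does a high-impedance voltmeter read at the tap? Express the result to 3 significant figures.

The load sits in parallel with R_g: R_g‖R_L = (966 × 6270) / (966 + 6270) = 837.0 kΩ.
V_out = 29.3 × 837.0 / (86.6 + 837.0) = 29.3 × 837.0/923.6 = 26.6 V.

V_out ≈ 26.6 V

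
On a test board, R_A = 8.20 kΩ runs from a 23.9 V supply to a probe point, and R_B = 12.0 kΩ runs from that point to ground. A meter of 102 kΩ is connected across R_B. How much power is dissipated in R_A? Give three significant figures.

Total resistance from the source is R_A + (R_B‖R_L) = 18.94 kΩ, so I = 23.9/18.94 kΩ = 1.262 mA.
P = I²·R_A = (1.262 mA)² × 8.20 kΩ = 13.1 mW.

P ≈ 13.1 mW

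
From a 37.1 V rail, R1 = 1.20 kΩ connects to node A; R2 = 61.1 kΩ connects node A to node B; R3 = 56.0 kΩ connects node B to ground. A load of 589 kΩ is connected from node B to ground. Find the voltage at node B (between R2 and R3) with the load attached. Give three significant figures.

V ≈ 16.7 V

At node B, R3 is in parallel with the load: R3‖R_L = 51.14 kΩ.
Below node A the resistance is R2 + (R3‖R_L) = 112.2 kΩ, so V_A = 37.1 × 112.2/113.4 = 36.71 V.
Then V_B = V_A × (R3‖R_L)/(R2 + R3‖R_L) = 36.71 × 51.14/112.2 = 16.7 V.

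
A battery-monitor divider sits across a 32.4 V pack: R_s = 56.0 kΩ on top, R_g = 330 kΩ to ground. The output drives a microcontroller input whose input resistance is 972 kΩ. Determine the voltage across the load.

V_out ≈ 26.4 V

The load sits in parallel with R_g: R_g‖R_L = (330 × 972) / (330 + 972) = 246.4 kΩ.
V_out = 32.4 × 246.4 / (56.0 + 246.4) = 32.4 × 246.4/302.4 = 26.4 V.
(Unloaded it would have been 27.7 V.)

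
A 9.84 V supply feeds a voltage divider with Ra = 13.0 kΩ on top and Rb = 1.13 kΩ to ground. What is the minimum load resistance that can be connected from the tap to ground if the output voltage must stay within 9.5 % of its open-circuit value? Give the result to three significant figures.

Output resistance R_th = Ra‖Rb = (13.0 × 1.13)/14.13 = 1.040 kΩ.
The fractional drop is R_th/(R_th + R_L); requiring this ≤ 0.0950 gives R_L ≥ R_th(1/0.0950 − 1) = 1.040 × 9.526 = 9.90 kΩ.

R_L(min) ≈ 9.90 kΩ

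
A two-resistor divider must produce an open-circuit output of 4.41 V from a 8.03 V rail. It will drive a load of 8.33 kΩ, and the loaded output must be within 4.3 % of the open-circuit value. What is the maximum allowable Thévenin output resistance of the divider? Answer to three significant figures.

R_th ≤ 374 Ω

Loading drop = R_th/(R_th + R_L) ≤ 0.0430, so R_th ≤ R_L · ε/(1−ε) = 8.33 kΩ × 0.0430/0.9570 = 374 Ω.
(Any R1, R2 with R2/(R1+R2) = 0.549 and R1‖R2 ≤ 374 Ω will meet the spec.)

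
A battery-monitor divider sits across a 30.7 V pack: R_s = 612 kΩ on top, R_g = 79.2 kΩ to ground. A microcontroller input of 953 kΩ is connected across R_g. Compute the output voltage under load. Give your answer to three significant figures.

The load sits in parallel with R_g: R_g‖R_L = (79.2 × 953) / (79.2 + 953) = 73.12 kΩ.
V_out = 30.7 × 73.12 / (612 + 73.12) = 30.7 × 73.12/685.1 = 3.28 V.

V_out ≈ 3.28 V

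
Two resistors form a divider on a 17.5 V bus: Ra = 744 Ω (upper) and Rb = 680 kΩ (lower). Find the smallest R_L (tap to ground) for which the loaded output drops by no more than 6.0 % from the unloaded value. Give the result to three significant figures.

Output resistance R_th = Ra‖Rb = (744 × 680000)/680700 = 743.2 Ω.
The fractional drop is R_th/(R_th + R_L); requiring this ≤ 0.0600 gives R_L ≥ R_th(1/0.0600 − 1) = 743.2 × 15.67 = 11.6 kΩ.

R_L(min) ≈ 11.6 kΩ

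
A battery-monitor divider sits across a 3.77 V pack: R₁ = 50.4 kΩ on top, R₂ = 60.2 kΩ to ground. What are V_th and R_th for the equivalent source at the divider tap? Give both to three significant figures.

V_th is the open-circuit tap voltage: 3.77 × 60.2/(50.4 + 60.2) = 2.05 V.
With the supply zeroed, R₁ and R₂ appear in parallel from the tap: R_th = R₁‖R₂ = (50.4 × 60.2)/110.6 = 27.4 kΩ.

V_th = 2.05 V, R_th = 27.4 kΩ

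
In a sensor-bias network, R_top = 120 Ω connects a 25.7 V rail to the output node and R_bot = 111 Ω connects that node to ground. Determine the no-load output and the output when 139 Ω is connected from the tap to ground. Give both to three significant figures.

Open-circuit: V = 25.7 × 111/(120 + 111) = 12.3 V.
With the load, R_bot becomes R_bot‖R_L = 61.72 Ω, so V = 25.7 × 61.72/181.7 = 8.73 V.

Unloaded: 12.3 V; loaded: 8.73 V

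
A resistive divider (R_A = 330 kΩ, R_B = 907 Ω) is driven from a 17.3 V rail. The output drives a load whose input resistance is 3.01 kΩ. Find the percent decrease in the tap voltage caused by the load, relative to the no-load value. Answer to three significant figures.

The divider's output (Thévenin) resistance is R_A‖R_B = 904.5 Ω.
Fractional drop under load = R_th/(R_th + R_L) = 904.5 / (904.5 + 3010) = 0.2311.
So the output falls by 23.1 %.

23.1 %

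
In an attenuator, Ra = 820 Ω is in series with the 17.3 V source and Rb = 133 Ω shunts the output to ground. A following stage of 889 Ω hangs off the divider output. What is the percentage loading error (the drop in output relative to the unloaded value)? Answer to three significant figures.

11.4 %

Unloaded V = 17.3 × 133/953.0 = 2.4144 V.
Loaded: Rb‖R_L = 115.7 Ω, giving V = 17.3 × 115.7/935.7 = 2.1390 V.
Drop = (2.4144 − 2.1390) / 2.4144 = 11.4 %.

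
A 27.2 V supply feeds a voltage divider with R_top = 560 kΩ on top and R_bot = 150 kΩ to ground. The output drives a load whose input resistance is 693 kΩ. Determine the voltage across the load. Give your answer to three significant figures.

V_out ≈ 4.91 V

The load sits in parallel with R_bot: R_bot‖R_L = (150 × 693) / (150 + 693) = 123.3 kΩ.
V_out = 27.2 × 123.3 / (560 + 123.3) = 27.2 × 123.3/683.3 = 4.91 V.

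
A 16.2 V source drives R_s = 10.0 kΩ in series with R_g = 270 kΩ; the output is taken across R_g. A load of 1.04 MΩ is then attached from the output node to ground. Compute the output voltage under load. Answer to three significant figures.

V_out ≈ 15.5 V

The load sits in parallel with R_g: R_g‖R_L = (270 × 1040) / (270 + 1040) = 214.4 kΩ.
V_out = 16.2 × 214.4 / (10.0 + 214.4) = 16.2 × 214.4/224.4 = 15.5 V.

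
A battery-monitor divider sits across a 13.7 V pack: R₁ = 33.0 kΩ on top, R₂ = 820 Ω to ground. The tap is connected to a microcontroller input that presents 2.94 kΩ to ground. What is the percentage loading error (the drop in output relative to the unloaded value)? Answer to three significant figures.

21.4 %

The divider's output (Thévenin) resistance is R₁‖R₂ = 800.1 Ω.
Fractional drop under load = R_th/(R_th + R_L) = 800.1 / (800.1 + 2940) = 0.2139.
So the output falls by 21.4 %.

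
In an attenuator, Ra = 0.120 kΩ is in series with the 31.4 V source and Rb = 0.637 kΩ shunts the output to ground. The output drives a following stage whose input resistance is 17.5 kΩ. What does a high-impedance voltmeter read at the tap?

The load sits in parallel with Rb: Rb‖R_L = (637 × 17500) / (637 + 17500) = 614.6 Ω.
V_out = 31.4 × 614.6 / (120 + 614.6) = 31.4 × 614.6/734.6 = 26.3 V.
(Unloaded it would have been 26.4 V.)

V_out ≈ 26.3 V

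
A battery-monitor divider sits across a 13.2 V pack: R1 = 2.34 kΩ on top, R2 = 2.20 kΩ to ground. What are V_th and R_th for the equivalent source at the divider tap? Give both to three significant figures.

V_th is the open-circuit tap voltage: 13.2 × 2.20/(2.34 + 2.20) = 6.40 V.
With the supply zeroed, R1 and R2 appear in parallel from the tap: R_th = R1‖R2 = (2.34 × 2.20)/4.540 = 1.13 kΩ.

V_th = 6.40 V, R_th = 1.13 kΩ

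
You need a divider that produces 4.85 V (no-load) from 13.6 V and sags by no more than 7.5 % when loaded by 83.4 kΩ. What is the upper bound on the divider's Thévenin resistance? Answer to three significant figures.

R_th ≤ 6.76 kΩ

Loading drop = R_th/(R_th + R_L) ≤ 0.0750, so R_th ≤ R_L · ε/(1−ε) = 83.4 kΩ × 0.0750/0.9250 = 6.76 kΩ.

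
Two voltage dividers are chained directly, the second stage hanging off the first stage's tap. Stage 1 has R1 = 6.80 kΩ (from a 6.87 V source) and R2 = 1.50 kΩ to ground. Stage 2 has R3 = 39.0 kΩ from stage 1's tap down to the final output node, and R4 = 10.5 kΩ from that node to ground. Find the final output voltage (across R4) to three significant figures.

Stage 2 presents R3+R4 = 49.50 kΩ as a load on stage 1's tap.
Stage 1's lower leg becomes R2‖(R3+R4) = 1.456 kΩ, so V_mid = 6.87 × 1.456/8.256 = 1.211 V.
Stage 2 is itself unloaded: V_out = V_mid × R4/(R3+R4) = 1.211 × 10.5/49.50 = 0.257 V.

V_out ≈ 0.257 V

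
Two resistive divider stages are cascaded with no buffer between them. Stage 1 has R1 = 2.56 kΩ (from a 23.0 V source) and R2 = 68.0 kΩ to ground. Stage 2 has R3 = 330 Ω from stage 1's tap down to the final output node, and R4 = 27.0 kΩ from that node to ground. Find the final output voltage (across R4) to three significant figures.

V_out ≈ 20.1 V

Stage 2 presents R3+R4 = 27330 Ω as a load on stage 1's tap.
Stage 1's lower leg becomes R2‖(R3+R4) = 19490 Ω, so V_mid = 23.0 × 19490/22050 = 20.33 V.
Stage 2 is itself unloaded: V_out = V_mid × R4/(R3+R4) = 20.33 × 27000/27330 = 20.1 V.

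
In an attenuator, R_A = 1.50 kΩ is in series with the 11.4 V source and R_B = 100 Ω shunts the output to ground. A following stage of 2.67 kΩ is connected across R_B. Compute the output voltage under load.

V_out ≈ 0.688 V

The load sits in parallel with R_B: R_B‖R_L = (100 × 2670) / (100 + 2670) = 96.39 Ω.
V_out = 11.4 × 96.39 / (1500 + 96.39) = 11.4 × 96.39/1596 = 0.688 V.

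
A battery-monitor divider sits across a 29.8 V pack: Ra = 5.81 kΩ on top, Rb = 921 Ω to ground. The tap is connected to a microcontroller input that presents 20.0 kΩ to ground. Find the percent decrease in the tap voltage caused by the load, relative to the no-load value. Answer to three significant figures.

The divider's output (Thévenin) resistance is Ra‖Rb = 795.0 Ω.
Fractional drop under load = R_th/(R_th + R_L) = 795.0 / (795.0 + 20000) = 0.03823.
So the output falls by 3.82 %.

3.82 %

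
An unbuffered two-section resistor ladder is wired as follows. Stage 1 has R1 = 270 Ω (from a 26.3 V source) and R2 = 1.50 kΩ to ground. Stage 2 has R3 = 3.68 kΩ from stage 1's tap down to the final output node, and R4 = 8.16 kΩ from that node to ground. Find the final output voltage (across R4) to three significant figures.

Stage 2 presents R3+R4 = 11840 Ω as a load on stage 1's tap.
Stage 1's lower leg becomes R2‖(R3+R4) = 1331 Ω, so V_mid = 26.3 × 1331/1601 = 21.87 V.
Stage 2 is itself unloaded: V_out = V_mid × R4/(R3+R4) = 21.87 × 8160/11840 = 15.1 V.

V_out ≈ 15.1 V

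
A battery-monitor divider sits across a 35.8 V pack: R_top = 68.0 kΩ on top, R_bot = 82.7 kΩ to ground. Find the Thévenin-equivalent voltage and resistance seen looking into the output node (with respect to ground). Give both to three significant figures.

V_th = 19.6 V, R_th = 37.3 kΩ

V_th is the open-circuit tap voltage: 35.8 × 82.7/(68.0 + 82.7) = 19.6 V.
With the supply zeroed, R_top and R_bot appear in parallel from the tap: R_th = R_top‖R_bot = (68.0 × 82.7)/150.7 = 37.3 kΩ.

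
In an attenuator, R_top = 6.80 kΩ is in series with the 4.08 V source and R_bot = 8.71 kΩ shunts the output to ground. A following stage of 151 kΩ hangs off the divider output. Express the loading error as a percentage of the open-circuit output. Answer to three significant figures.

The divider's output (Thévenin) resistance is R_top‖R_bot = 3.819 kΩ.
Fractional drop under load = R_th/(R_th + R_L) = 3.819 / (3.819 + 151) = 0.02467.
So the output falls by 2.47 %.

2.47 %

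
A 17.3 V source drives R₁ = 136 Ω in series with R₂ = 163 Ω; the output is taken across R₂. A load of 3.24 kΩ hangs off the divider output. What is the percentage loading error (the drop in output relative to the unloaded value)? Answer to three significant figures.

2.24 %

The divider's output (Thévenin) resistance is R₁‖R₂ = 74.14 Ω.
Fractional drop under load = R_th/(R_th + R_L) = 74.14 / (74.14 + 3240) = 0.02237.
So the output falls by 2.24 %.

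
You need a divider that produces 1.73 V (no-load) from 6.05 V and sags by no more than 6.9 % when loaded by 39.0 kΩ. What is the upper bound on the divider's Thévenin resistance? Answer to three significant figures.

Loading drop = R_th/(R_th + R_L) ≤ 0.0690, so R_th ≤ R_L · ε/(1−ε) = 39.0 kΩ × 0.0690/0.9310 = 2.89 kΩ.
(Any R1, R2 with R2/(R1+R2) = 0.286 and R1‖R2 ≤ 2.89 kΩ will meet the spec.)

R_th ≤ 2.89 kΩ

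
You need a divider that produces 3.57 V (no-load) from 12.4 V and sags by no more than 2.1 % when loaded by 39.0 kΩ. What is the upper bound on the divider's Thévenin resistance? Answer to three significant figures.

Loading drop = R_th/(R_th + R_L) ≤ 0.0210, so R_th ≤ R_L · ε/(1−ε) = 39.0 kΩ × 0.0210/0.9790 = 837 Ω.
(Any R1, R2 with R2/(R1+R2) = 0.288 and R1‖R2 ≤ 837 Ω will meet the spec.)

R_th ≤ 837 Ω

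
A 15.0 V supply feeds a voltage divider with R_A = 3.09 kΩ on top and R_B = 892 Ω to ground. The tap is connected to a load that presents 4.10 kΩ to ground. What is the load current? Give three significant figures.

R_B‖R_L = 732.6 Ω; V_out = 15.0 × 732.6/3823 = 2.875 V.
I_L = V_out / R_L = 2.875 / 4.10 kΩ = 0.701 mA.

I_L ≈ 0.701 mA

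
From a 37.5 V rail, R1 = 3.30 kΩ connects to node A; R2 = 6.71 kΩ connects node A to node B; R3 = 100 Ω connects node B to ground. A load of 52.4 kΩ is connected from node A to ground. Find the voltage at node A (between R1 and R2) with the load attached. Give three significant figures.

V ≈ 24.2 V

Below node A the series string R2+R3 = 6810 Ω sits in parallel with the 52400 Ω load: 6027 Ω.
V_A = 37.5 × 6027/(3300 + 6027) = 24.2 V.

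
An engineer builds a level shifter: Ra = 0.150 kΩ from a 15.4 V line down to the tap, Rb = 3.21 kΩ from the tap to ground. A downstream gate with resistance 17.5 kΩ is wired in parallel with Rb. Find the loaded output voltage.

The load sits in parallel with Rb: Rb‖R_L = (3210 × 17500) / (3210 + 17500) = 2712 Ω.
V_out = 15.4 × 2712 / (150 + 2712) = 15.4 × 2712/2862 = 14.6 V.

V_out ≈ 14.6 V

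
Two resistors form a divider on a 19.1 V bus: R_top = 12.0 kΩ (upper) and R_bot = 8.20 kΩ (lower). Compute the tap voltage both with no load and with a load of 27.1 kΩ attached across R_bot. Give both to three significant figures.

Open-circuit: V = 19.1 × 8.20/(12.0 + 8.20) = 7.75 V.
With the load, R_bot becomes R_bot‖R_L = 6.295 kΩ, so V = 19.1 × 6.295/18.30 = 6.57 V.

Unloaded: 7.75 V; loaded: 6.57 V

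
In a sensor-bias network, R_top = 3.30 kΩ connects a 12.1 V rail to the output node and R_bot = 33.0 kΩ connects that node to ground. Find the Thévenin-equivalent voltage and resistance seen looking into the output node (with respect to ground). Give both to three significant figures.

V_th is the open-circuit tap voltage: 12.1 × 33.0/(3.30 + 33.0) = 11.0 V.
With the supply zeroed, R_top and R_bot appear in parallel from the tap: R_th = R_top‖R_bot = (3.30 × 33.0)/36.30 = 3.00 kΩ.

V_th = 11.0 V, R_th = 3.00 kΩ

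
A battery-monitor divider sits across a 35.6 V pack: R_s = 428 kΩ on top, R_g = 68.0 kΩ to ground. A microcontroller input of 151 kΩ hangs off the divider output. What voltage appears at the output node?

The load sits in parallel with R_g: R_g‖R_L = (68.0 × 151) / (68.0 + 151) = 46.89 kΩ.
V_out = 35.6 × 46.89 / (428 + 46.89) = 35.6 × 46.89/474.9 = 3.51 V.

V_out ≈ 3.51 V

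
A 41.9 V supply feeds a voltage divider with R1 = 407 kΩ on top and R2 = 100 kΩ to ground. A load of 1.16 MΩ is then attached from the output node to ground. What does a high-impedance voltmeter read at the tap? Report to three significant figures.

The load sits in parallel with R2: R2‖R_L = (100 × 1160) / (100 + 1160) = 92.06 kΩ.
V_out = 41.9 × 92.06 / (407 + 92.06) = 41.9 × 92.06/499.1 = 7.73 V.
(Unloaded it would have been 8.26 V.)

V_out ≈ 7.73 V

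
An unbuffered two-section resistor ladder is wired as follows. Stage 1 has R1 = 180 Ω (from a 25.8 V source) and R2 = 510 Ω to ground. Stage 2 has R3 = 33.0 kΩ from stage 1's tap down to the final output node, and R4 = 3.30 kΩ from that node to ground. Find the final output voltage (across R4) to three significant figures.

V_out ≈ 1.73 V

Stage 2 presents R3+R4 = 36300 Ω as a load on stage 1's tap.
Stage 1's lower leg becomes R2‖(R3+R4) = 502.9 Ω, so V_mid = 25.8 × 502.9/682.9 = 19.00 V.
Stage 2 is itself unloaded: V_out = V_mid × R4/(R3+R4) = 19.00 × 3300/36300 = 1.73 V.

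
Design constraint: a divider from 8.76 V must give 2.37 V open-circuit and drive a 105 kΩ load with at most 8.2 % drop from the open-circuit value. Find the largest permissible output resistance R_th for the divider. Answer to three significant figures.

R_th ≤ 9.38 kΩ

Loading drop = R_th/(R_th + R_L) ≤ 0.0820, so R_th ≤ R_L · ε/(1−ε) = 105 kΩ × 0.0820/0.9180 = 9.38 kΩ.
(Any R1, R2 with R2/(R1+R2) = 0.271 and R1‖R2 ≤ 9.38 kΩ will meet the spec.)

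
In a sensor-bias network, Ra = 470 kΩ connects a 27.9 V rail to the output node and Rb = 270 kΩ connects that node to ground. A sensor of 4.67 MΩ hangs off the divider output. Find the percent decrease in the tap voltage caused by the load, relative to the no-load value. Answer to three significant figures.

The divider's output (Thévenin) resistance is Ra‖Rb = 171.5 kΩ.
Fractional drop under load = R_th/(R_th + R_L) = 171.5 / (171.5 + 4670) = 0.03542.
So the output falls by 3.54 %.

3.54 %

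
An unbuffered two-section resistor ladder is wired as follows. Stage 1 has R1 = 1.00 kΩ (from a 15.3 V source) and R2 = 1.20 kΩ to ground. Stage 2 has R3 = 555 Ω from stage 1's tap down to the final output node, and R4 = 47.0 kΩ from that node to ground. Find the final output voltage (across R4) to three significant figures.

V_out ≈ 8.15 V

Stage 2 presents R3+R4 = 47560 Ω as a load on stage 1's tap.
Stage 1's lower leg becomes R2‖(R3+R4) = 1170 Ω, so V_mid = 15.3 × 1170/2170 = 8.251 V.
Stage 2 is itself unloaded: V_out = V_mid × R4/(R3+R4) = 8.251 × 47000/47560 = 8.15 V.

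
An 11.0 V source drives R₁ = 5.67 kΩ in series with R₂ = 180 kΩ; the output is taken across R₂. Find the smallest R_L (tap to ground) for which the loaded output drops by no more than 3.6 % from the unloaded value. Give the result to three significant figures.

Output resistance R_th = R₁‖R₂ = (5.67 × 180)/185.7 = 5.497 kΩ.
The fractional drop is R_th/(R_th + R_L); requiring this ≤ 0.0360 gives R_L ≥ R_th(1/0.0360 − 1) = 5.497 × 26.78 = 147 kΩ.

R_L(min) ≈ 147 kΩ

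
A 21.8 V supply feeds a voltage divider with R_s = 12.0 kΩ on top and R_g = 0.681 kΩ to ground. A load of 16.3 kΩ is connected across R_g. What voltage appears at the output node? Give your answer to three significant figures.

The load sits in parallel with R_g: R_g‖R_L = (681 × 16300) / (681 + 16300) = 653.7 Ω.
V_out = 21.8 × 653.7 / (12000 + 653.7) = 21.8 × 653.7/12650 = 1.13 V.

V_out ≈ 1.13 V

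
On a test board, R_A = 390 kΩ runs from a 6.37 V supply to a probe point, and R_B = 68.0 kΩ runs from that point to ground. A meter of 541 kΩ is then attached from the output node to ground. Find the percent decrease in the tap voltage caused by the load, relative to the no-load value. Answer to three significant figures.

Unloaded V = 6.37 × 68.0/458.0 = 0.94576 V.
Loaded: R_B‖R_L = 60.41 kΩ, giving V = 6.37 × 60.41/450.4 = 0.85432 V.
Drop = (0.94576 − 0.85432) / 0.94576 = 9.67 %.

9.67 %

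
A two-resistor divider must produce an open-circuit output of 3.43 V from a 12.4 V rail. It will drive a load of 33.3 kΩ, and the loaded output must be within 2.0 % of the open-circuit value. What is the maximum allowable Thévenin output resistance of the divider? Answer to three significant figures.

R_th ≤ 680 Ω

Loading drop = R_th/(R_th + R_L) ≤ 0.0200, so R_th ≤ R_L · ε/(1−ε) = 33.3 kΩ × 0.0200/0.9800 = 680 Ω.
(Any R1, R2 with R2/(R1+R2) = 0.277 and R1‖R2 ≤ 680 Ω will meet the spec.)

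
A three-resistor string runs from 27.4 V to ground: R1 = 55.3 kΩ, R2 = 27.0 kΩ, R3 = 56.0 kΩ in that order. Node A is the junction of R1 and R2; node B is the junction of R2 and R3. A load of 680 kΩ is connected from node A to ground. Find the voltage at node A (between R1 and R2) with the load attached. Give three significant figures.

V ≈ 15.7 V

Below node A the series string R2+R3 = 83.00 kΩ sits in parallel with the 680 kΩ load: 73.97 kΩ.
V_A = 27.4 × 73.97/(55.3 + 73.97) = 15.7 V.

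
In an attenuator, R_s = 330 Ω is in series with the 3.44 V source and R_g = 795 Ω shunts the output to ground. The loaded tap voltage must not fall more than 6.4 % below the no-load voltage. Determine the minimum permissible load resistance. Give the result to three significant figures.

R_L(min) ≈ 3.41 kΩ

Output resistance R_th = R_s‖R_g = (330 × 795)/1125 = 233.2 Ω.
The fractional drop is R_th/(R_th + R_L); requiring this ≤ 0.0640 gives R_L ≥ R_th(1/0.0640 − 1) = 233.2 × 14.62 = 3.41 kΩ.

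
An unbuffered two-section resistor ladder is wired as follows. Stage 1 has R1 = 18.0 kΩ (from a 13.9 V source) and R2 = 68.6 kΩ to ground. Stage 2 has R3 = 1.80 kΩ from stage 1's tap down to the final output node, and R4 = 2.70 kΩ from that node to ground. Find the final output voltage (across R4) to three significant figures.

V_out ≈ 1.58 V

Stage 2 presents R3+R4 = 4.500 kΩ as a load on stage 1's tap.
Stage 1's lower leg becomes R2‖(R3+R4) = 4.223 kΩ, so V_mid = 13.9 × 4.223/22.22 = 2.641 V.
Stage 2 is itself unloaded: V_out = V_mid × R4/(R3+R4) = 2.641 × 2.70/4.500 = 1.58 V.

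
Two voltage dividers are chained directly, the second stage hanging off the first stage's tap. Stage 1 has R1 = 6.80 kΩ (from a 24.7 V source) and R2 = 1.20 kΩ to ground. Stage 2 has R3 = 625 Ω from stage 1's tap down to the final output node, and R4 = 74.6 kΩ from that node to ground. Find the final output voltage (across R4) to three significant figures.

V_out ≈ 3.63 V

Stage 2 presents R3+R4 = 75220 Ω as a load on stage 1's tap.
Stage 1's lower leg becomes R2‖(R3+R4) = 1181 Ω, so V_mid = 24.7 × 1181/7981 = 3.655 V.
Stage 2 is itself unloaded: V_out = V_mid × R4/(R3+R4) = 3.655 × 74600/75220 = 3.63 V.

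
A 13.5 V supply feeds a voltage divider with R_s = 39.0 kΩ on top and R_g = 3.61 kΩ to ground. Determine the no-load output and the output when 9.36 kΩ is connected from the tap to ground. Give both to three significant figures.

Open-circuit: V = 13.5 × 3.61/(39.0 + 3.61) = 1.14 V.
With the load, R_g becomes R_g‖R_L = 2.605 kΩ, so V = 13.5 × 2.605/41.61 = 0.845 V.

Unloaded: 1.14 V; loaded: 0.845 V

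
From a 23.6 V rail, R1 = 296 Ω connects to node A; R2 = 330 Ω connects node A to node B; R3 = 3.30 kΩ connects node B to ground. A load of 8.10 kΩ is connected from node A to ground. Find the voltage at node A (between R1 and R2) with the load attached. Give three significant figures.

Below node A the series string R2+R3 = 3630 Ω sits in parallel with the 8100 Ω load: 2507 Ω.
V_A = 23.6 × 2507/(296 + 2507) = 21.1 V.

V ≈ 21.1 V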